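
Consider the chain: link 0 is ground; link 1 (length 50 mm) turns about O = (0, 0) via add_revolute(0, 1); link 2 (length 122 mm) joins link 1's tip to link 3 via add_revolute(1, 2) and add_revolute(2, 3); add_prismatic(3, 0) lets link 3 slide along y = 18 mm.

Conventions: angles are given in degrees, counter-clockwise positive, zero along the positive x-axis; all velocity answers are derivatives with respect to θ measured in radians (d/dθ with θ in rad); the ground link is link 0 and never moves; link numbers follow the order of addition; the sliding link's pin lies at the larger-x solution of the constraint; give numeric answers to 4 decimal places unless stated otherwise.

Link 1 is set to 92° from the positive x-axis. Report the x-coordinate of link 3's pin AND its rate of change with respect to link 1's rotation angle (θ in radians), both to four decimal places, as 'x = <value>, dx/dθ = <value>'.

geometry: r = 50 mm, L = 122 mm, e = 18 mm
crank pin P = (r cos θ, r sin θ) = (-1.744975, 49.969541)
h = r sin θ − e = 49.969541 − 18 = 31.969541
x = r cos θ + √(L² − h²) = -1.744975 + 117.736776 = 115.991801
dx/dθ = −r sin θ − h·r cos θ/√(L² − h²) (θ in radians; h = 31.969541) = -49.495721

x = 115.9918, dx/dθ = -49.4957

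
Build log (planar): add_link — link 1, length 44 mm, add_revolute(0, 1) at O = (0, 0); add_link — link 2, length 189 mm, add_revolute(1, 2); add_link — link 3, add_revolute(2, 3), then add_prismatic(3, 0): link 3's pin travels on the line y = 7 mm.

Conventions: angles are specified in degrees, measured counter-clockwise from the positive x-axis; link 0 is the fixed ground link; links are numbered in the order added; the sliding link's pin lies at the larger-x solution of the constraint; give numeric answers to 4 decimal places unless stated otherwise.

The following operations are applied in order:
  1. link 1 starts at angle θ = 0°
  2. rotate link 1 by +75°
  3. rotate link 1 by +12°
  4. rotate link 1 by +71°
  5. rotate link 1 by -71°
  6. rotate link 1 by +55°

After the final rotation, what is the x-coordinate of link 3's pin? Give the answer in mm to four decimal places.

geometry: r = 44 mm, L = 189 mm, e = 7 mm; θ starts at 0°
rotate link 1 by +75°: θ ← 0° +75° = 75°
rotate link 1 by +12°: θ ← 75° +12° = 87°
rotate link 1 by +71°: θ ← 87° +71° = 158°
rotate link 1 by -71°: θ ← 158° -71° = 87°
rotate link 1 by +55°: θ ← 87° +55° = 142°
crank pin P = (r cos θ, r sin θ) = (-34.672473, 27.089105)
h = r sin θ − e = 27.089105 − 7 = 20.089105
x = r cos θ + √(L² − h²) = -34.672473 + 187.929316 = 153.256843

153.2568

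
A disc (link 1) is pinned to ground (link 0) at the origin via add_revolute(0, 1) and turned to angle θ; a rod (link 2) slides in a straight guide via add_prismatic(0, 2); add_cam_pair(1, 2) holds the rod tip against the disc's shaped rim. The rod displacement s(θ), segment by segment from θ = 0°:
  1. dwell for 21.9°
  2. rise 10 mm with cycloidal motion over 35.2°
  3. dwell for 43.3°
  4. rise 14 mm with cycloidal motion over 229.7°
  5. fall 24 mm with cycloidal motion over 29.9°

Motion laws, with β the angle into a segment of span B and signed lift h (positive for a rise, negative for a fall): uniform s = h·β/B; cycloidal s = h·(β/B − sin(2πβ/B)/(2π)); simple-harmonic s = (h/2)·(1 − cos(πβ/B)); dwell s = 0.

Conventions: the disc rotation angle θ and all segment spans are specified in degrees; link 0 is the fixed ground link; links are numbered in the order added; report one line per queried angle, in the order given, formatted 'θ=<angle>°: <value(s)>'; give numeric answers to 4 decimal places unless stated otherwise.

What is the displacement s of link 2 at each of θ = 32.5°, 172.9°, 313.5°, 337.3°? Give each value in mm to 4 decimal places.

segment 1 (0° to 21.9°, dwell): s unchanged at 0.0000
θ = 32.5° falls in segment 2 (21.9° to 57.1°, cycloidal, h = 10): β = 32.5 − 21.9 = 10.6°, B = 35.2°; Δs = 10·(0.3011 − sin(2π·0.3011)/(2π)) = 1.5013; s = 0.0000 + 1.5013 = 1.5013
segment 2 (21.9° to 57.1°, cycloidal, h = 10) is passed completely: s = 0.0000 + (10) = 10.0000
segment 3 (57.1° to 100.4°, dwell): s unchanged at 10.0000
θ = 172.9° falls in segment 4 (100.4° to 330.1°, cycloidal, h = 14): β = 172.9 − 100.4 = 72.5°, B = 229.7°; Δs = 14·(0.3156 − sin(2π·0.3156)/(2π)) = 2.3774; s = 10.0000 + 2.3774 = 12.3774
θ = 313.5° falls in segment 4 (100.4° to 330.1°, cycloidal, h = 14): β = 313.5 − 100.4 = 213.1°, B = 229.7°; Δs = 14·(0.9277 − sin(2π·0.9277)/(2π)) = 13.9656; s = 10.0000 + 13.9656 = 23.9656
segment 4 (100.4° to 330.1°, cycloidal, h = 14) is passed completely: s = 10.0000 + (14) = 24.0000
θ = 337.3° falls in segment 5 (330.1° to 360°, cycloidal, h = -24): β = 337.3 − 330.1 = 7.2°, B = 29.9°; Δs = -24·(0.2408 − sin(2π·0.2408)/(2π)) = -1.9659; s = 24.0000 − 1.9659 = 22.0341

θ=32.5°: 1.5013
θ=172.9°: 12.3774
θ=313.5°: 23.9656
θ=337.3°: 22.0341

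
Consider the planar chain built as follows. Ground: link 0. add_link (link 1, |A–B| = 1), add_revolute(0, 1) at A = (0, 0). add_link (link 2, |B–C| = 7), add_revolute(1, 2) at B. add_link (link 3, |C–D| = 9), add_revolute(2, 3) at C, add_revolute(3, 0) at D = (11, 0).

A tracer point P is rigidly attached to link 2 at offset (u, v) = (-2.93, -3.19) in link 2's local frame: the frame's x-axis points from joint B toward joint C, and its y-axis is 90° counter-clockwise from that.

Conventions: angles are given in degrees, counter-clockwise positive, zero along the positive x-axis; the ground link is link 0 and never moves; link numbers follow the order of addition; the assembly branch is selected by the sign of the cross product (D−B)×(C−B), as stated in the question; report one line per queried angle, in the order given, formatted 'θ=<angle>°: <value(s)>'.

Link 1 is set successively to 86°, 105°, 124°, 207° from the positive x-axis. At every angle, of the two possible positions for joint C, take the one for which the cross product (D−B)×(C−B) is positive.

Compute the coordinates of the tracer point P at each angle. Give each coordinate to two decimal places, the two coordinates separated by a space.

A=(0,0), D=(11.00,0)
θ=86°: B = A + 1.00·(cos86°, sin86°) = (0.0698, 0.9976)
θ=86°: |BD| = 10.9757
θ=86°: circle(B,7.00) ∩ circle(D,9.00): a=4.0301, h=5.7235
θ=86°:   candidates: C₊=(4.6033,6.3311) cross=62.819; C₋=(3.5629,-5.0685) cross=-62.819
θ=86°:   branch + wants cross > 0 → take C=(4.6033,6.3311) (cross=62.819)
θ=86°: ex = (C−B)/|BC| = (0.6477,0.7619); ey = (-0.7619,0.6477)
θ=86°: P = B + -2.93·ex + -3.19·ey = (0.6027,-3.3009)
θ=105°: B = A + 1.00·(cos105°, sin105°) = (-0.2588, 0.9659)
θ=105°: |BD| = 11.3002
θ=105°: circle(B,7.00) ∩ circle(D,9.00): a=4.2342, h=5.5742
θ=105°:   candidates: C₊=(4.4363,6.1578) cross=62.989; C₋=(3.4834,-4.9498) cross=-62.989
θ=105°:   branch + wants cross > 0 → take C=(4.4363,6.1578) (cross=62.989)
θ=105°: ex = (C−B)/|BC| = (0.6707,0.7417); ey = (-0.7417,0.6707)
θ=105°: P = B + -2.93·ex + -3.19·ey = (0.1419,-3.3469)
θ=124°: B = A + 1.00·(cos124°, sin124°) = (-0.5592, 0.8290)
θ=124°: |BD| = 11.5889
θ=124°: circle(B,7.00) ∩ circle(D,9.00): a=4.4138, h=5.4331
θ=124°:   candidates: C₊=(4.2320,5.9324) cross=62.963; C₋=(3.4546,-4.9059) cross=-62.963
θ=124°:   branch + wants cross > 0 → take C=(4.2320,5.9324) (cross=62.963)
θ=124°: ex = (C−B)/|BC| = (0.6845,0.7291); ey = (-0.7291,0.6845)
θ=124°: P = B + -2.93·ex + -3.19·ey = (-0.2389,-3.4905)
θ=207°: B = A + 1.00·(cos207°, sin207°) = (-0.8910, -0.4540)
θ=207°: |BD| = 11.8997
θ=207°: circle(B,7.00) ∩ circle(D,9.00): a=4.6053, h=5.2718
θ=207°:   candidates: C₊=(3.5098,4.9896) cross=62.732; C₋=(3.9120,-5.5462) cross=-62.732
θ=207°:   branch + wants cross > 0 → take C=(3.5098,4.9896) (cross=62.732)
θ=207°: ex = (C−B)/|BC| = (0.6287,0.7777); ey = (-0.7777,0.6287)
θ=207°: P = B + -2.93·ex + -3.19·ey = (-0.2523,-4.7380)

θ=86°: 0.60 -3.30
θ=105°: 0.14 -3.35
θ=124°: -0.24 -3.49
θ=207°: -0.25 -4.74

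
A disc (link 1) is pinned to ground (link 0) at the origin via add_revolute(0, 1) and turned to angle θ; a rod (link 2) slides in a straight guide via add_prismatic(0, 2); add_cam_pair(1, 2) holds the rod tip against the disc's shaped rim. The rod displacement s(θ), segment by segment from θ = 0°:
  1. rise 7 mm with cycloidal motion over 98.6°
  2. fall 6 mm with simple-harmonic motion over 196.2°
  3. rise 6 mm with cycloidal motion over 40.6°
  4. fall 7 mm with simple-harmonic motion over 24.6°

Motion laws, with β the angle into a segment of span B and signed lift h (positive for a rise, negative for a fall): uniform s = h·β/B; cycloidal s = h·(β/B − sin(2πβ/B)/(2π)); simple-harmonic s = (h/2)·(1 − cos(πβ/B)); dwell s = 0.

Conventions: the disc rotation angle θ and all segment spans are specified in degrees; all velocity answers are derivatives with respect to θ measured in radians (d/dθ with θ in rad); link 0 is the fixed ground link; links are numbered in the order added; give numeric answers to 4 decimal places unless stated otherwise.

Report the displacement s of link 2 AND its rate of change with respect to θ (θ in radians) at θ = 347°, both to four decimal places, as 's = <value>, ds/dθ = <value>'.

segment 1 (0° to 98.6°, cycloidal, h = 7) is passed completely: s = 0.0000 + (7) = 7.0000
segment 2 (98.6° to 294.8°, simple-harmonic, h = -6) is passed completely: s = 7.0000 + (-6) = 1.0000
segment 3 (294.8° to 335.4°, cycloidal, h = 6) is passed completely: s = 1.0000 + (6) = 7.0000
θ = 347° falls in segment 4 (335.4° to 360°, simple-harmonic, h = -7): β = 347 − 335.4 = 11.6°, B = 24.6°; Δs = -7/2·(1 − cos(π·0.4715)) = -3.1875; s = 7.0000 − 3.1875 = 3.8125
velocity in seg [335.4°–360°] (simple-harmonic), θ in radians: β = 11.6° = 0.2025 rad, B = 24.6° = 0.4294 rad; ds/dθ = (πh/(2B)) sin(πβ/B) = (π·(-7)/(2·0.4294)) sin(π·0.4715) = -25.507495 mm/rad

s = 3.8125, ds/dθ = -25.5075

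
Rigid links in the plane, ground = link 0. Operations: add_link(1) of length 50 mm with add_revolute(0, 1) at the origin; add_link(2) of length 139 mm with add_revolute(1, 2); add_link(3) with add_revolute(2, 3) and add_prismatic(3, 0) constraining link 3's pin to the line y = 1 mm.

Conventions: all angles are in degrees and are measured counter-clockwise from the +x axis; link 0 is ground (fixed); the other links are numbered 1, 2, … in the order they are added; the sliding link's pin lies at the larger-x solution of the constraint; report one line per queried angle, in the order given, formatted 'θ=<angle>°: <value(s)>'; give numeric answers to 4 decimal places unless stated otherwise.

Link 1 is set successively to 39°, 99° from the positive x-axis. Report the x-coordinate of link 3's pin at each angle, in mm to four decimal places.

geometry: r = 50 mm, L = 139 mm, e = 1 mm
θ=39°: crank pin P = (r cos θ, r sin θ) = (38.857298, 31.466020)
θ=39°: h = r sin θ − e = 31.466020 − 1 = 30.466020
θ=39°: x = r cos θ + √(L² − h²) = 38.857298 + 135.620137 = 174.477435
θ=99°: crank pin P = (r cos θ, r sin θ) = (-7.821723, 49.384417)
θ=99°: h = r sin θ − e = 49.384417 − 1 = 48.384417
θ=99°: x = r cos θ + √(L² − h²) = -7.821723 + 130.307130 = 122.485407

θ=39°: 174.4774
θ=99°: 122.4854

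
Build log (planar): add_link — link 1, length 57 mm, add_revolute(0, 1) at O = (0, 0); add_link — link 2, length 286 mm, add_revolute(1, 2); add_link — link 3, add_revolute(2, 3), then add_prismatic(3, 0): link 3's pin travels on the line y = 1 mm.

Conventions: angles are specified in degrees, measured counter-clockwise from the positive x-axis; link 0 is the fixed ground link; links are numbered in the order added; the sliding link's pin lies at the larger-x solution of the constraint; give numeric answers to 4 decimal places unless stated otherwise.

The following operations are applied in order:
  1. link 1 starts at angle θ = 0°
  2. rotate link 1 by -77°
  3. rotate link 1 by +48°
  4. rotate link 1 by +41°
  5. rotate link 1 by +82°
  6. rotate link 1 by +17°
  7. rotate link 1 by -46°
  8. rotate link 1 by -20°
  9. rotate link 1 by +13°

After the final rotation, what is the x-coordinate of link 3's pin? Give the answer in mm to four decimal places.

geometry: r = 57 mm, L = 286 mm, e = 1 mm; θ starts at 0°
rotate link 1 by -77°: θ ← 0° -77° = -77°
rotate link 1 by +48°: θ ← -77° +48° = -29°
rotate link 1 by +41°: θ ← -29° +41° = 12°
rotate link 1 by +82°: θ ← 12° +82° = 94°
rotate link 1 by +17°: θ ← 94° +17° = 111°
rotate link 1 by -46°: θ ← 111° -46° = 65°
rotate link 1 by -20°: θ ← 65° -20° = 45°
rotate link 1 by +13°: θ ← 45° +13° = 58°
crank pin P = (r cos θ, r sin θ) = (30.205398, 48.338741)
h = r sin θ − e = 48.338741 − 1 = 47.338741
x = r cos θ + √(L² − h²) = 30.205398 + 282.055036 = 312.260434

312.2604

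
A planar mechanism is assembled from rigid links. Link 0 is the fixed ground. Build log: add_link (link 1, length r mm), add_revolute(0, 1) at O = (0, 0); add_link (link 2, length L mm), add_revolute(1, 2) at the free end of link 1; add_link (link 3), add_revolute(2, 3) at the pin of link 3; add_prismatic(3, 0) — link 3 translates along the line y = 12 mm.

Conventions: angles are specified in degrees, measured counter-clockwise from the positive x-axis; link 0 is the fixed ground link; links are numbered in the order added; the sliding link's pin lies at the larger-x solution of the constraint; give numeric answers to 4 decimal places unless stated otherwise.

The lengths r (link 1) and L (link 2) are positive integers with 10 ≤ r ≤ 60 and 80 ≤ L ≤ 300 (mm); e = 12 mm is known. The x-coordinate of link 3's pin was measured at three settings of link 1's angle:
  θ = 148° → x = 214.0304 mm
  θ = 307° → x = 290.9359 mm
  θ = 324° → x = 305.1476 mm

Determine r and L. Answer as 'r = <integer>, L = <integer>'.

constraint per measurement: (x − r cos θ)² + (r sin θ − e)² = L²
subtracting the θ₁ and θ₂ equations cancels the r² and L² terms:
r = (x₁² − x₂²) / (2[(x₁cos θ₁ + e sin θ₁) − (x₂cos θ₂ + e sin θ₂)]) = 57.0000 → r = 57
L² = (x₁ − r cos θ₁)² + (r sin θ₁ − e)² = 69169.0029 → L = 263.0000 → L = 263
check at θ₃=324°: x = 305.1476 (printed 305.1476) ✓

r = 57, L = 263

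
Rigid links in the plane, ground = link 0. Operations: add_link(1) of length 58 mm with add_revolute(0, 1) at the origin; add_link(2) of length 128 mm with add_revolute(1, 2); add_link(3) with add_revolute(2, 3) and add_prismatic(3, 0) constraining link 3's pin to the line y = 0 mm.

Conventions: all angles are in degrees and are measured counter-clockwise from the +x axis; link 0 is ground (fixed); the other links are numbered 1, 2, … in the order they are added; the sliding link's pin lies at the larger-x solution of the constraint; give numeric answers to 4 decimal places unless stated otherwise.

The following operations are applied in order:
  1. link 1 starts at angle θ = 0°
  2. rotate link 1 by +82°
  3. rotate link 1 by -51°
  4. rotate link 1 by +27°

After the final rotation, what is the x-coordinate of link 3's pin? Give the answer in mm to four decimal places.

geometry: r = 58 mm, L = 128 mm, e = 0 mm; θ starts at 0°
rotate link 1 by +82°: θ ← 0° +82° = 82°
rotate link 1 by -51°: θ ← 82° -51° = 31°
rotate link 1 by +27°: θ ← 31° +27° = 58°
crank pin P = (r cos θ, r sin θ) = (30.735317, 49.186790)
h = r sin θ − e = 49.186790 − 0 = 49.186790
x = r cos θ + √(L² − h²) = 30.735317 + 118.172161 = 148.907479

148.9075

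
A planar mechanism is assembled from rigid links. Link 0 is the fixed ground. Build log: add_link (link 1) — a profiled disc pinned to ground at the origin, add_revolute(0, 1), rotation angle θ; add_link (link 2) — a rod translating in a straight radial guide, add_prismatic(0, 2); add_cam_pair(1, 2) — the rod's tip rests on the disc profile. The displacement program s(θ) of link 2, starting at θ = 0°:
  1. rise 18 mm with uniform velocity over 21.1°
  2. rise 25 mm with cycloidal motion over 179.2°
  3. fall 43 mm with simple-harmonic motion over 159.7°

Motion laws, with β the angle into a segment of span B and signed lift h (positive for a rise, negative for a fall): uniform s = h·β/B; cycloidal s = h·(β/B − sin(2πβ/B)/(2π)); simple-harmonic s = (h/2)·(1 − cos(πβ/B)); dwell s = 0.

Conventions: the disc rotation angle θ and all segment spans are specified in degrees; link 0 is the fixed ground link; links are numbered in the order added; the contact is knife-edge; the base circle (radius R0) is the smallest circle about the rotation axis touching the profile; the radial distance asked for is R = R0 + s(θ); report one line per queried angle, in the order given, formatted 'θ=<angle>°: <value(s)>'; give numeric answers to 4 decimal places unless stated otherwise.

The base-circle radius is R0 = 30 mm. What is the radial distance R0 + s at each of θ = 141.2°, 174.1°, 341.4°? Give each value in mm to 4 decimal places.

seg 1 [0°–21.1°] uniform, h=18: full span → s += 18 → s = 18.0000
seg 2 [21.1°–200.3°] cycloidal, h=25: θ=141.2° here. β=120.1, B=179.2. 25·(0.6702 − sin(2π·0.6702)/(2π)) = 20.2442 → s = 38.2442
seg 2 [21.1°–200.3°] cycloidal, h=25: θ=174.1° here. β=153, B=179.2. 25·(0.8538 − sin(2π·0.8538)/(2π)) = 24.5072 → s = 42.5072
seg 2 [21.1°–200.3°] cycloidal, h=25: full span → s += 25 → s = 43.0000
seg 3 [200.3°–360°] simple-harmonic, h=-43: θ=341.4° here. β=141.1, B=159.7. -43/2·(1 − cos(π·0.8835)) = -41.5768 → s = 1.4232
θ=141.2°: R = R0 + s = 30 + 38.2442 = 68.2442
θ=174.1°: R = R0 + s = 30 + 42.5072 = 72.5072
θ=341.4°: R = R0 + s = 30 + 1.4232 = 31.4232

θ=141.2°: 68.2442
θ=174.1°: 72.5072
θ=341.4°: 31.4232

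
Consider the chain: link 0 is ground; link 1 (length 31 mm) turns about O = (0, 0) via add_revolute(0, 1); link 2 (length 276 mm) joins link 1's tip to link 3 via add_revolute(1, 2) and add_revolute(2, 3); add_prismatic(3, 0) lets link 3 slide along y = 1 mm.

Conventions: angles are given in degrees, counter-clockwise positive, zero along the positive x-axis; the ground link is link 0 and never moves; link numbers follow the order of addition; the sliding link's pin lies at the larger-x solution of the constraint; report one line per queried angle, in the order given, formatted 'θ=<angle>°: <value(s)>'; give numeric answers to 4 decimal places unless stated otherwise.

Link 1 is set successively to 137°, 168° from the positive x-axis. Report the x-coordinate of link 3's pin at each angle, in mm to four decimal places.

geometry: r = 31 mm, L = 276 mm, e = 1 mm
θ=137°: crank pin P = (r cos θ, r sin θ) = (-22.671965, 21.141949)
θ=137°: h = r sin θ − e = 21.141949 − 1 = 20.141949
θ=137°: x = r cos θ + √(L² − h²) = -22.671965 + 275.264058 = 252.592094
θ=168°: crank pin P = (r cos θ, r sin θ) = (-30.322576, 6.445262)
θ=168°: h = r sin θ − e = 6.445262 − 1 = 5.445262
θ=168°: x = r cos θ + √(L² − h²) = -30.322576 + 275.946279 = 245.623704

θ=137°: 252.5921
θ=168°: 245.6237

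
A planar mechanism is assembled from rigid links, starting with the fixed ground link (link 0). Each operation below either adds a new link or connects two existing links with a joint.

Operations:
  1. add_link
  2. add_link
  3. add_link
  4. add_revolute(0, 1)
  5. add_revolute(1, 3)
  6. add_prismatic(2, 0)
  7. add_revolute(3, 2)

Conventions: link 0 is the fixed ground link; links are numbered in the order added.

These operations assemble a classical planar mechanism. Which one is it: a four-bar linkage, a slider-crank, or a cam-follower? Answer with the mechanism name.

links: 4 (incl. ground); joints: 3 revolute, 1 prismatic, 0 higher (cam) pair, forming one closed loop
4 links, 3 revolutes + 1 prismatic in one loop → slider-crank

slider-crank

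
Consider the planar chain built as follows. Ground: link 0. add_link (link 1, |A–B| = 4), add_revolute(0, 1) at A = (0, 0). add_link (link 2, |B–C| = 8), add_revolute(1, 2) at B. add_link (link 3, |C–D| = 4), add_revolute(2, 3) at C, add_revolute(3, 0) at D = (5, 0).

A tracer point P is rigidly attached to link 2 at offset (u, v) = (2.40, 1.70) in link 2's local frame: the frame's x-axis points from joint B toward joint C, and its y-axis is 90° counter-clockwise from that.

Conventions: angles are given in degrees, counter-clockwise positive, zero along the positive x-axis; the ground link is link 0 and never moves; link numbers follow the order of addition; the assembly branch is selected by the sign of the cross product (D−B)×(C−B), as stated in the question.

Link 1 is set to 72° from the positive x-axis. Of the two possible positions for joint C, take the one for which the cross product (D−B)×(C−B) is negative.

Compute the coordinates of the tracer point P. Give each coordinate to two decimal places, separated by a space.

A=(0,0), D=(5.00,0)
B = A + 4.00·(cos72°, sin72°) = (1.2361, 3.8042)
|BD| = 5.3516
circle(B,8.00) ∩ circle(D,4.00): a=7.1604, h=3.5676
  candidates: C₊=(8.8083,1.2234) cross=19.092; C₋=(3.7362,-3.7951) cross=-19.092
  branch - wants cross < 0 → take C=(3.7362,-3.7951) (cross=-19.092)
ex = (C−B)/|BC| = (0.3125,-0.9499); ey = (0.9499,0.3125)
P = B + 2.40·ex + 1.70·ey = (3.6009,2.0557)

3.60 2.06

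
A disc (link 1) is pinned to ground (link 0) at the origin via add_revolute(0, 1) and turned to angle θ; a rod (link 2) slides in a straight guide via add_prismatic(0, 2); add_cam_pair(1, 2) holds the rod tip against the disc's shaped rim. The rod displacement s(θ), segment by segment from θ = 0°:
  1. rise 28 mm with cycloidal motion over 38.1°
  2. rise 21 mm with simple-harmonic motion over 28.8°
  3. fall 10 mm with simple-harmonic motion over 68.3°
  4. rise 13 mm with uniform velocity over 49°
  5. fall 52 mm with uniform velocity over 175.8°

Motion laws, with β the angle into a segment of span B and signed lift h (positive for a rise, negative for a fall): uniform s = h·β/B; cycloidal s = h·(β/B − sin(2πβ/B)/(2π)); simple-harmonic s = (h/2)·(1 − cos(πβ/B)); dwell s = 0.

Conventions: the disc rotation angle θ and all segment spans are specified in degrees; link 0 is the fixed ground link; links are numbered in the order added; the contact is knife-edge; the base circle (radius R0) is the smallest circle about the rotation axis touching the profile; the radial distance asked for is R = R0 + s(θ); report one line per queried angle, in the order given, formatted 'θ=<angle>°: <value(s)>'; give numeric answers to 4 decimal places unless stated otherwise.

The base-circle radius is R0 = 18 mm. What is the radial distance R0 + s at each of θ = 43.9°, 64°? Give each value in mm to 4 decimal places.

segment 1 (0° to 38.1°, cycloidal, h = 28) is passed completely: s = 0.0000 + (28) = 28.0000
θ = 43.9° falls in segment 2 (38.1° to 66.9°, simple-harmonic, h = 21): β = 43.9 − 38.1 = 5.8°, B = 28.8°; Δs = 21/2·(1 − cos(π·0.2014)) = 2.0323; s = 28.0000 + 2.0323 = 30.0323
θ = 64° falls in segment 2 (38.1° to 66.9°, simple-harmonic, h = 21): β = 64 − 38.1 = 25.9°, B = 28.8°; Δs = 21/2·(1 − cos(π·0.8993)) = 20.4790; s = 28.0000 + 20.4790 = 48.4790
θ=43.9°: R = R0 + s = 18 + 30.0323 = 48.0323
θ=64°: R = R0 + s = 18 + 48.4790 = 66.4790

θ=43.9°: 48.0323
θ=64°: 66.4790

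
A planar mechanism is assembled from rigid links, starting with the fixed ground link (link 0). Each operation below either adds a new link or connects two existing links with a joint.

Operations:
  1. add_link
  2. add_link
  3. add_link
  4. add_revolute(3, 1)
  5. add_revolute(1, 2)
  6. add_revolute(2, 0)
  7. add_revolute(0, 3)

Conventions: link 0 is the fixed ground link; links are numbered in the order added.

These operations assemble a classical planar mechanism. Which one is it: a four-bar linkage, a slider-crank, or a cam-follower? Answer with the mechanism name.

links: 4 (incl. ground); joints: 4 revolute, 0 prismatic, 0 higher (cam) pair, forming one closed loop
4 links in a single 4R loop → four-bar linkage

four-bar linkage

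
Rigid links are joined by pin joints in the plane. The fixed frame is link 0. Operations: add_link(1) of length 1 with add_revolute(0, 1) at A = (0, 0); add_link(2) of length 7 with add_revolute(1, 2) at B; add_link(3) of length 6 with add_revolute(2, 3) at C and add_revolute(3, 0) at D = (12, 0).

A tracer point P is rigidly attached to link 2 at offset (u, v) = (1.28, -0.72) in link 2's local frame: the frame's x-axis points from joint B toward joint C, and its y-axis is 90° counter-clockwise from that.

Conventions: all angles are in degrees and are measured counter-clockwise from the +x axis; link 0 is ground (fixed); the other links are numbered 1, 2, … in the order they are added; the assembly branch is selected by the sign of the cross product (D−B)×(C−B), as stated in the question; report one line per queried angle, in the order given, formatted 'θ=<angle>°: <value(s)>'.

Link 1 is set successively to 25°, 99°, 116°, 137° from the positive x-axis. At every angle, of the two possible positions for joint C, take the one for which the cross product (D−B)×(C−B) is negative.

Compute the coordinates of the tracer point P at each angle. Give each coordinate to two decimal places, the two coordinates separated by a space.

A=(0,0), D=(12.00,0)
θ=25°: B = A + 1.00·(cos25°, sin25°) = (0.9063, 0.4226)
θ=25°: |BD| = 11.1017
θ=25°: circle(B,7.00) ∩ circle(D,6.00): a=6.1364, h=3.3682
θ=25°:   candidates: C₊=(7.1664,3.5548) cross=37.393; C₋=(6.9100,-3.1768) cross=-37.393
θ=25°:   branch - wants cross < 0 → take C=(6.9100,-3.1768) (cross=-37.393)
θ=25°: ex = (C−B)/|BC| = (0.8577,-0.5142); ey = (0.5142,0.8577)
θ=25°: P = B + 1.28·ex + -0.72·ey = (1.6339,-0.8531)
θ=99°: B = A + 1.00·(cos99°, sin99°) = (-0.1564, 0.9877)
θ=99°: |BD| = 12.1965
θ=99°: circle(B,7.00) ∩ circle(D,6.00): a=6.6312, h=2.2422
θ=99°:   candidates: C₊=(6.6345,2.6855) cross=27.347; C₋=(6.2714,-1.7841) cross=-27.347
θ=99°:   branch - wants cross < 0 → take C=(6.2714,-1.7841) (cross=-27.347)
θ=99°: ex = (C−B)/|BC| = (0.9183,-0.3960); ey = (0.3960,0.9183)
θ=99°: P = B + 1.28·ex + -0.72·ey = (0.7338,-0.1803)
θ=116°: B = A + 1.00·(cos116°, sin116°) = (-0.4384, 0.8988)
θ=116°: |BD| = 12.4708
θ=116°: circle(B,7.00) ∩ circle(D,6.00): a=6.7566, h=1.8298
θ=116°:   candidates: C₊=(6.4326,2.2369) cross=22.819; C₋=(6.1688,-1.4132) cross=-22.819
θ=116°:   branch - wants cross < 0 → take C=(6.1688,-1.4132) (cross=-22.819)
θ=116°: ex = (C−B)/|BC| = (0.9439,-0.3303); ey = (0.3303,0.9439)
θ=116°: P = B + 1.28·ex + -0.72·ey = (0.5320,-0.2036)
θ=137°: B = A + 1.00·(cos137°, sin137°) = (-0.7314, 0.6820)
θ=137°: |BD| = 12.7496
θ=137°: circle(B,7.00) ∩ circle(D,6.00): a=6.8846, h=1.2657
θ=137°:   candidates: C₊=(6.2111,1.5776) cross=16.137; C₋=(6.0757,-0.9501) cross=-16.137
θ=137°:   branch - wants cross < 0 → take C=(6.0757,-0.9501) (cross=-16.137)
θ=137°: ex = (C−B)/|BC| = (0.9724,-0.2332); ey = (0.2332,0.9724)
θ=137°: P = B + 1.28·ex + -0.72·ey = (0.3455,-0.3166)

θ=25°: 1.63 -0.85
θ=99°: 0.73 -0.18
θ=116°: 0.53 -0.20
θ=137°: 0.35 -0.32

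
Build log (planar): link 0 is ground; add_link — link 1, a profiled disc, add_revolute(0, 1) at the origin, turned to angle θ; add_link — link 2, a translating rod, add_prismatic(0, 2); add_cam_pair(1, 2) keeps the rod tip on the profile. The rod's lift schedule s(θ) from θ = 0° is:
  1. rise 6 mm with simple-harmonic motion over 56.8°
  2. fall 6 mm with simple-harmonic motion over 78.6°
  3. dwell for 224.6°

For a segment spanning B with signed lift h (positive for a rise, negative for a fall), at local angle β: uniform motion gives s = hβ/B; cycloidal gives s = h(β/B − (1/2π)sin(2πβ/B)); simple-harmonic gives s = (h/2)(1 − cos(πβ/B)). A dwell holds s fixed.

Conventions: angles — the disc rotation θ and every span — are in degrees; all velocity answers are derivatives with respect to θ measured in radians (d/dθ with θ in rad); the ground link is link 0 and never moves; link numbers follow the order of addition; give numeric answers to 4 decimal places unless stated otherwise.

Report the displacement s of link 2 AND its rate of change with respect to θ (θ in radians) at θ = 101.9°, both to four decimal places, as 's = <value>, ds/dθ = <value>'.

seg 1 [0°–56.8°] simple-harmonic, h=6: full span → s += 6 → s = 6.0000
seg 2 [56.8°–135.4°] simple-harmonic, h=-6: θ=101.9° here. β=45.1, B=78.6. -6/2·(1 − cos(π·0.5738)) = -3.6893 → s = 2.3107
velocity in seg [56.8°–135.4°] (simple-harmonic), θ in radians: β = 45.1° = 0.7871 rad, B = 78.6° = 1.3718 rad; ds/dθ = (πh/(2B)) sin(πβ/B) = (π·(-6)/(2·1.3718)) sin(π·0.5738) = -6.686446 mm/rad

s = 2.3107, ds/dθ = -6.6864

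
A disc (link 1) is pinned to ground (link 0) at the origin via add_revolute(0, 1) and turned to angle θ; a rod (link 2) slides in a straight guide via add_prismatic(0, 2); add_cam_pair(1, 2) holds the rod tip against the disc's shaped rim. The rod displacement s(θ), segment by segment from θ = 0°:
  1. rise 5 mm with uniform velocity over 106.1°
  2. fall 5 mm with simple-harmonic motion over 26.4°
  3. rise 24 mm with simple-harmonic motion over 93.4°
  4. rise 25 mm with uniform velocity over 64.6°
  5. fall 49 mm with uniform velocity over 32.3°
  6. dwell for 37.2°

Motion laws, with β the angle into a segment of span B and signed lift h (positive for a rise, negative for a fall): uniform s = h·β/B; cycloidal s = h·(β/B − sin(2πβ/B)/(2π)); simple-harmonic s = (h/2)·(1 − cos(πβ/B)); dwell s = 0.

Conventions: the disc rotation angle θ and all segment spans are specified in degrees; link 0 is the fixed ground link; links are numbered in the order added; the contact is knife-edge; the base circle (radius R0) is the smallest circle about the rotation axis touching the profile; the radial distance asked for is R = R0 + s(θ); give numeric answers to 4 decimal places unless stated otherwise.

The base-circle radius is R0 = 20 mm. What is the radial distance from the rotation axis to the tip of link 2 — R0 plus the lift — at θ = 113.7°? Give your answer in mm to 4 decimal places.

segment 1 (0° to 106.1°, uniform, h = 5) is passed completely: s = 0.0000 + (5) = 5.0000
θ = 113.7° falls in segment 2 (106.1° to 132.5°, simple-harmonic, h = -5): β = 113.7 − 106.1 = 7.6°, B = 26.4°; Δs = -5/2·(1 − cos(π·0.2879)) = -0.9546; s = 5.0000 − 0.9546 = 4.0454
R = R0 + s = 20 + 4.0454 = 24.0454

24.0454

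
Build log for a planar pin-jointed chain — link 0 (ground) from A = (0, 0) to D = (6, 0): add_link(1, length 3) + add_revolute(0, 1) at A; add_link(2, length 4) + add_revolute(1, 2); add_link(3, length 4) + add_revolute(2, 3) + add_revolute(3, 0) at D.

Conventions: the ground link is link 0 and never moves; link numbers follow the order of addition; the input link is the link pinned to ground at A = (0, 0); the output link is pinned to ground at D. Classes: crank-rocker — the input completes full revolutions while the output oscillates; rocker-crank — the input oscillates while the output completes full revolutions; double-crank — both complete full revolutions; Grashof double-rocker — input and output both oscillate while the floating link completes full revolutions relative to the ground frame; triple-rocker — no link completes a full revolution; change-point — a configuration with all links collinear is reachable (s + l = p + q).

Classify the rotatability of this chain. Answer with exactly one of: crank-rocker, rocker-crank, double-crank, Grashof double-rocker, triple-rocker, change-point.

lengths: ground=6, input=3, coupler=4, output=4
sorted: s=3 (shortest), l=6 (longest), p+q=8
s + l = 9 vs p + q = 8
s + l > p + q → non-Grashof → no link fully rotates → triple-rocker

triple-rocker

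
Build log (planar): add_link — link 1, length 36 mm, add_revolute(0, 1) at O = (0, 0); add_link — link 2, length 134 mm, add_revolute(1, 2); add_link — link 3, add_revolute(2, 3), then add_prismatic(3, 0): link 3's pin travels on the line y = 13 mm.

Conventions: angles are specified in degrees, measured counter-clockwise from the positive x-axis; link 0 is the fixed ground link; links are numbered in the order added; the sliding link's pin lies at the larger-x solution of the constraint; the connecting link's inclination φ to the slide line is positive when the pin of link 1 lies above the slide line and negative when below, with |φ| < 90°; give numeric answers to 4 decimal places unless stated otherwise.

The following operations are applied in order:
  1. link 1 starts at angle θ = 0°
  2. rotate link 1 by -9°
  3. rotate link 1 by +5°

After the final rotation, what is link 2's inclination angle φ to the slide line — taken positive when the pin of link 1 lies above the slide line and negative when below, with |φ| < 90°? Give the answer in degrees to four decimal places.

geometry: r = 36 mm, L = 134 mm, e = 13 mm; θ starts at 0°
rotate link 1 by -9°: θ ← 0° -9° = -9°
rotate link 1 by +5°: θ ← -9° +5° = -4°
h = r sin θ − e = -2.511233 − 13 = -15.511233
sin φ = h / L = -15.511233 / 134 = -0.11575547
φ = arcsin(-0.11575547) = -6.647201°

-6.6472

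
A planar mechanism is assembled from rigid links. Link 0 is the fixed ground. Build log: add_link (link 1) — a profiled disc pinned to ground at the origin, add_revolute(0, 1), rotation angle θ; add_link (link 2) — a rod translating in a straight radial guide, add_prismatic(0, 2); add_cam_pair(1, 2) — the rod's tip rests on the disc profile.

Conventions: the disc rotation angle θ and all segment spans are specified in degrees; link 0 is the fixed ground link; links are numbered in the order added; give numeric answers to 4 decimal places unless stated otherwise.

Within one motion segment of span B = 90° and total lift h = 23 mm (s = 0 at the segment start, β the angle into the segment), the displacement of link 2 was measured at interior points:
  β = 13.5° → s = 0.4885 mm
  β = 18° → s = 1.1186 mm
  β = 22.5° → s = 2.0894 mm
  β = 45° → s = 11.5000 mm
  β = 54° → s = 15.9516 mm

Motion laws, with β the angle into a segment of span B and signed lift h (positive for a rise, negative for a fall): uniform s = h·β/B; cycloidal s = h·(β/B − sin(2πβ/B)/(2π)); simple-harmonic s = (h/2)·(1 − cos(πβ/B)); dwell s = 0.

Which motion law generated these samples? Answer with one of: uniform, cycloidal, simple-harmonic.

candidates at β/B = r: uniform s = h·r (linear in β); cycloidal s = h·(r − sin(2πr)/(2π)); simple-harmonic s = (h/2)(1 − cos(πr))
β=13.5°: printed 0.4885 | uniform 3.4500, cycloidal 0.4885, simple-harmonic 1.2534
β=18°: printed 1.1186 | uniform 4.6000, cycloidal 1.1186, simple-harmonic 2.1963
β=22.5°: printed 2.0894 | uniform 5.7500, cycloidal 2.0894, simple-harmonic 3.3683
β=45°: printed 11.5000 | uniform 11.5000, cycloidal 11.5000, simple-harmonic 11.5000
β=54°: printed 15.9516 | uniform 13.8000, cycloidal 15.9516, simple-harmonic 15.0537
only one law matches every sample → cycloidal

cycloidal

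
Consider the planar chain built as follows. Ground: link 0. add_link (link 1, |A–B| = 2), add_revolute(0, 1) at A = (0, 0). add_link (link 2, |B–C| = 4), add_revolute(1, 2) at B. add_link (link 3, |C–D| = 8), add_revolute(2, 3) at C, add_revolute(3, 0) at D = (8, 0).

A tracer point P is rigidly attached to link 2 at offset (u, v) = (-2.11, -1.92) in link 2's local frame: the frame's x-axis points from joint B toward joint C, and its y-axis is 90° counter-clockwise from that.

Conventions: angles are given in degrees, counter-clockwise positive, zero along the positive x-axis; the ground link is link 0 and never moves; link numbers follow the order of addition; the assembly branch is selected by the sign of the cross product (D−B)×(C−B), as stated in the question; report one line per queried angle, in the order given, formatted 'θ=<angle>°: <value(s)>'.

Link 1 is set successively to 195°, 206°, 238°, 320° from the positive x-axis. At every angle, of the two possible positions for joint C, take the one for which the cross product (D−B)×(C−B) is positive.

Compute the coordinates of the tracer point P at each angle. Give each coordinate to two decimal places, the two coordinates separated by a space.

A=(0,0), D=(8.00,0)
θ=195°: B = A + 2.00·(cos195°, sin195°) = (-1.9319, -0.5176)
θ=195°: |BD| = 9.9453
θ=195°: circle(B,4.00) ∩ circle(D,8.00): a=2.5595, h=3.0739
θ=195°:   candidates: C₊=(0.4642,2.6853) cross=30.571; C₋=(0.7841,-3.4542) cross=-30.571
θ=195°:   branch + wants cross > 0 → take C=(0.4642,2.6853) (cross=30.571)
θ=195°: ex = (C−B)/|BC| = (0.5990,0.8007); ey = (-0.8007,0.5990)
θ=195°: P = B + -2.11·ex + -1.92·ey = (-1.6583,-3.3573)
θ=206°: B = A + 2.00·(cos206°, sin206°) = (-1.7976, -0.8767)
θ=206°: |BD| = 9.8367
θ=206°: circle(B,4.00) ∩ circle(D,8.00): a=2.4785, h=3.1396
θ=206°:   candidates: C₊=(0.3913,2.4712) cross=30.883; C₋=(0.9509,-3.7829) cross=-30.883
θ=206°:   branch + wants cross > 0 → take C=(0.3913,2.4712) (cross=30.883)
θ=206°: ex = (C−B)/|BC| = (0.5472,0.8370); ey = (-0.8370,0.5472)
θ=206°: P = B + -2.11·ex + -1.92·ey = (-1.3452,-3.6934)
θ=238°: B = A + 2.00·(cos238°, sin238°) = (-1.0598, -1.6961)
θ=238°: |BD| = 9.2172
θ=238°: circle(B,4.00) ∩ circle(D,8.00): a=2.0048, h=3.4613
θ=238°:   candidates: C₊=(0.2738,2.0750) cross=31.904; C₋=(1.5477,-4.7294) cross=-31.904
θ=238°:   branch + wants cross > 0 → take C=(0.2738,2.0750) (cross=31.904)
θ=238°: ex = (C−B)/|BC| = (0.3334,0.9428); ey = (-0.9428,0.3334)
θ=238°: P = B + -2.11·ex + -1.92·ey = (0.0468,-4.3255)
θ=320°: B = A + 2.00·(cos320°, sin320°) = (1.5321, -1.2856)
θ=320°: |BD| = 6.5944
θ=320°: circle(B,4.00) ∩ circle(D,8.00): a=-0.3422, h=3.9853
θ=320°:   candidates: C₊=(0.4195,2.5566) cross=26.281; C₋=(1.9734,-5.2612) cross=-26.281
θ=320°:   branch + wants cross > 0 → take C=(0.4195,2.5566) (cross=26.281)
θ=320°: ex = (C−B)/|BC| = (-0.2781,0.9605); ey = (-0.9605,-0.2781)
θ=320°: P = B + -2.11·ex + -1.92·ey = (3.9632,-2.7783)

θ=195°: -1.66 -3.36
θ=206°: -1.35 -3.69
θ=238°: 0.05 -4.33
θ=320°: 3.96 -2.78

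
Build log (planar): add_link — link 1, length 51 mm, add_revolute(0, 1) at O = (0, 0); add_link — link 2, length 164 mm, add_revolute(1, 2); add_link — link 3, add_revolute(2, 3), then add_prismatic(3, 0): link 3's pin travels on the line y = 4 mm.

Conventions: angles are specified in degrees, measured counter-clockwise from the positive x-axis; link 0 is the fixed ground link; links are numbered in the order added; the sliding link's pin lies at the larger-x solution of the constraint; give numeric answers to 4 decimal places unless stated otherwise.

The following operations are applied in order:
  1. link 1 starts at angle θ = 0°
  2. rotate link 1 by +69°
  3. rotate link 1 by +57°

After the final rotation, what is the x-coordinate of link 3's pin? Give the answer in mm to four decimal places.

geometry: r = 51 mm, L = 164 mm, e = 4 mm; θ starts at 0°
rotate link 1 by +69°: θ ← 0° +69° = 69°
rotate link 1 by +57°: θ ← 69° +57° = 126°
crank pin P = (r cos θ, r sin θ) = (-29.977048, 41.259867)
h = r sin θ − e = 41.259867 − 4 = 37.259867
x = r cos θ + √(L² − h²) = -29.977048 + 159.711309 = 129.734261

129.7343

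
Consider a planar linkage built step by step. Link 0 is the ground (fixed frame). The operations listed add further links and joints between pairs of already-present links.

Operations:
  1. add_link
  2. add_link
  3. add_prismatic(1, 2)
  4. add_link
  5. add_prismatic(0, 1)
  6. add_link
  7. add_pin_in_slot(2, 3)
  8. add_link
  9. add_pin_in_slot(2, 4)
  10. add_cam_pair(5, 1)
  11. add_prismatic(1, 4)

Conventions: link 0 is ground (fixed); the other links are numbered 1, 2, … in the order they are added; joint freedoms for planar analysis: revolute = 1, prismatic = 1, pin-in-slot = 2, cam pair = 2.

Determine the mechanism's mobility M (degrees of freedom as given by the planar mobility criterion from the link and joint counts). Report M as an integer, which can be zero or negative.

ground; <1,0,0>
#1 <2,0,0>
#2 <3,0,0>
P:1↔2 J1 <3,1,0>
#3 <4,1,0>
P:0↔1 J1 <4,2,0>
#4 <5,2,0>
PS:2↔3 J2 <5,2,1>
#5 <6,2,1>
PS:2↔4 J2 <6,2,2>
C:5↔1 J2 <6,2,3>
P:1↔4 J1 <6,3,3>
3×5 − 2×3 − 1×3 = 6

M = 6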